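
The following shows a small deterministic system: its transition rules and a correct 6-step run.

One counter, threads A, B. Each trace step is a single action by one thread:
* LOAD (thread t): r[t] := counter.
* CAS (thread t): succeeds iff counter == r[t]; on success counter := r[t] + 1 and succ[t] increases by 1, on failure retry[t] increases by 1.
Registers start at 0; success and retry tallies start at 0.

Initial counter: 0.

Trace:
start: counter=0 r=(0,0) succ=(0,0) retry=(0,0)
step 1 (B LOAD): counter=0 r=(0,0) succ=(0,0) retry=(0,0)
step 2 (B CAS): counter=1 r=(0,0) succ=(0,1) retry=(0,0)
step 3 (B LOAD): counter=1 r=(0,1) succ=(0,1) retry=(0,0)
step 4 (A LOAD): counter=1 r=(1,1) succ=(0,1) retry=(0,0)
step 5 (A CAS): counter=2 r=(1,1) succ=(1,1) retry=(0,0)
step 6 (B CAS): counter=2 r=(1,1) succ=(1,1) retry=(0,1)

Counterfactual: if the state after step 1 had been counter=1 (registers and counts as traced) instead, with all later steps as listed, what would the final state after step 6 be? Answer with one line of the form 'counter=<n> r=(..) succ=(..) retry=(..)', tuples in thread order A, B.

counter=2 r=(1,1) succ=(1,0) retry=(0,2)

state after step 1 := counter=1 r=(0,0) succ=(0,0) retry=(0,0)
step 2 (B CAS): counter=1 r=(0,0) succ=(0,0) retry=(0,1)
step 3 (B LOAD): counter=1 r=(0,1) succ=(0,0) retry=(0,1)
step 4 (A LOAD): counter=1 r=(1,1) succ=(0,0) retry=(0,1)
step 5 (A CAS): counter=2 r=(1,1) succ=(1,0) retry=(0,1)
step 6 (B CAS): counter=2 r=(1,1) succ=(1,0) retry=(0,2)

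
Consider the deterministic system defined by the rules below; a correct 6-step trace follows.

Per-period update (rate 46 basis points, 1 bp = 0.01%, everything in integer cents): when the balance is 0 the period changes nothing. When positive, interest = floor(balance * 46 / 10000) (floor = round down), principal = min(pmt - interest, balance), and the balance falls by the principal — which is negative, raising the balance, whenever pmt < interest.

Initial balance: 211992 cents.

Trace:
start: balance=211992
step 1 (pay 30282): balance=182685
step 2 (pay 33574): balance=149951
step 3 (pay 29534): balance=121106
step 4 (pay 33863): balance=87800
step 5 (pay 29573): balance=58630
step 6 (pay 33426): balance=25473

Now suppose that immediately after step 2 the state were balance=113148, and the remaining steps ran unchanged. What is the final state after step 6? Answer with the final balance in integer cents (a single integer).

0

state after step 2 := balance=113148
step 3 (pay 29534): balance=84134
step 4 (pay 33863): balance=50658
step 5 (pay 29573): balance=21318
step 6 (pay 33426): balance=0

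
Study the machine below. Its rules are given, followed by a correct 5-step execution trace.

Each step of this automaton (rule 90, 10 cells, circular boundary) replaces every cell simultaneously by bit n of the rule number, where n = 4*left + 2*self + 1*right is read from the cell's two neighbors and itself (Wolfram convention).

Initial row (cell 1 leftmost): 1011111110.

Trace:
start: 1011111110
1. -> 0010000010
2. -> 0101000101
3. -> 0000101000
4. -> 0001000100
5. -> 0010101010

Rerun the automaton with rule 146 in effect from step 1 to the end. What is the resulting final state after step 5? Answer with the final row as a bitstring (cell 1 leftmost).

(re-executing steps 1..5 under rule 146; state before step 1: 1011111110)
1. -> 0001111100
2. -> 0010111010
3. -> 0100010001
4. -> 0010101010
5. -> 0100000001

0100000001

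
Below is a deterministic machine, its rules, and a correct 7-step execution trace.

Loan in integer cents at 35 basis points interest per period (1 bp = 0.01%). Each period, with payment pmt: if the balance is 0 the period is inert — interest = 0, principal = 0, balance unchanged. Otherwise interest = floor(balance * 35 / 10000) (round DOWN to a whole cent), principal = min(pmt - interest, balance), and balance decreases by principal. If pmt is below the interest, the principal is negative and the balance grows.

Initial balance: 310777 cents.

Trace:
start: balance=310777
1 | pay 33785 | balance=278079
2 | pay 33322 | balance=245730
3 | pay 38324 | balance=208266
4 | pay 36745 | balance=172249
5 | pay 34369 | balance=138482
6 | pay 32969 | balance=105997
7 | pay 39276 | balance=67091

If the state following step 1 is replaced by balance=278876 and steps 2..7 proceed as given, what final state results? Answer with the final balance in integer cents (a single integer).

state after step 1 := balance=278876
2 | pay 33322 | balance=246530
3 | pay 38324 | balance=209068
4 | pay 36745 | balance=173054
5 | pay 34369 | balance=139290
6 | pay 32969 | balance=106808
7 | pay 39276 | balance=67905

67905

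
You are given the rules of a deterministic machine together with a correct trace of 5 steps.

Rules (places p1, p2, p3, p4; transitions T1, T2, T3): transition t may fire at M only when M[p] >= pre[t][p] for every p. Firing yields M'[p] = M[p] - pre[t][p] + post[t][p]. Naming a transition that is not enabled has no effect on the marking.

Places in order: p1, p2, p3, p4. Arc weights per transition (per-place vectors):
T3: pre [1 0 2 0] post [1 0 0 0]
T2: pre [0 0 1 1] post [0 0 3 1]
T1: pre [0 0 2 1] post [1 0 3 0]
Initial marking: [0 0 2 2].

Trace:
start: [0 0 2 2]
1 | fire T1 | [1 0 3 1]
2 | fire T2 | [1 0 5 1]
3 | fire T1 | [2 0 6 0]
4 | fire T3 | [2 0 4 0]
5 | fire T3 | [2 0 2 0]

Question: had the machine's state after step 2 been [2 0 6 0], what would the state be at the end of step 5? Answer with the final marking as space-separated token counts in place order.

state after step 2 := [2 0 6 0]
3 | fire T1 | [2 0 6 0]
4 | fire T3 | [2 0 4 0]
5 | fire T3 | [2 0 2 0]

2 0 2 0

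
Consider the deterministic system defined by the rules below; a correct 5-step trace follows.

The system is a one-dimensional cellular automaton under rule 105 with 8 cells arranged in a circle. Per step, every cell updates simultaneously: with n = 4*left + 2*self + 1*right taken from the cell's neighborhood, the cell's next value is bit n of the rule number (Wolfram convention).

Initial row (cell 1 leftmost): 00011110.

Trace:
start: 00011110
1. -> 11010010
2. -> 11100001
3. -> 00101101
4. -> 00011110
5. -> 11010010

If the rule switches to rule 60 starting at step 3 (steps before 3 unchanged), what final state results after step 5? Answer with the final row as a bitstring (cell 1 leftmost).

(re-executing steps 3..5 under rule 60; state before step 3: 11100001)
3. -> 00010001
4. -> 10011001
5. -> 01010101

01010101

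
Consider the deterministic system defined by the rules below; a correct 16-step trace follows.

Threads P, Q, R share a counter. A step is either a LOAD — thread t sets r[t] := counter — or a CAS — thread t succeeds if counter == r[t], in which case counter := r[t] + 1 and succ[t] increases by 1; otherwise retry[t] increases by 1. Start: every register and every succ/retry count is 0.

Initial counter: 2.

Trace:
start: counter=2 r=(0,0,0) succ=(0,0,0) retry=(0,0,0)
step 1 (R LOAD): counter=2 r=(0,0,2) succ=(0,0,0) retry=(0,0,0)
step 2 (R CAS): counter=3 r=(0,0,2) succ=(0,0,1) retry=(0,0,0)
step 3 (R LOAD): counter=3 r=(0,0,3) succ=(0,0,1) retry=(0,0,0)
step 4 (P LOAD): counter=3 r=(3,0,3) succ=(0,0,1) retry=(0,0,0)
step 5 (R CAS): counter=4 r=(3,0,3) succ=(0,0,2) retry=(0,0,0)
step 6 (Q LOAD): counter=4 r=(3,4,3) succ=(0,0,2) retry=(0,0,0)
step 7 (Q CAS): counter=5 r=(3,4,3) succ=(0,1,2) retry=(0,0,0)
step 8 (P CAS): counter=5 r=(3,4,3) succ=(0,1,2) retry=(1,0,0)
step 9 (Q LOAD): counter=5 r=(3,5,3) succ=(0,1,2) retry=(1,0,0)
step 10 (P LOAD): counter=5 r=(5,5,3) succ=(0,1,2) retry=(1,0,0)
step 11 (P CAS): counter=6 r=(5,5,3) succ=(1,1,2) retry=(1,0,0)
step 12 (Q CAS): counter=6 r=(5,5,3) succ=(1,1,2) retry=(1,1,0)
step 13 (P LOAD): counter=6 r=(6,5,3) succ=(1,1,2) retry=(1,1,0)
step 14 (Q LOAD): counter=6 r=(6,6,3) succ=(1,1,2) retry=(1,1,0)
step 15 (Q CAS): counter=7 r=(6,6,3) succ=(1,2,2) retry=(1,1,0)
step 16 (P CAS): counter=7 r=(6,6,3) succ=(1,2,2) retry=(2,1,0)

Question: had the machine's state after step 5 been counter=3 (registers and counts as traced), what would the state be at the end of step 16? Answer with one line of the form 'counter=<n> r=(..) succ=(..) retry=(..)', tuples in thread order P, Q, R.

counter=6 r=(5,5,3) succ=(1,2,2) retry=(2,1,0)

state after step 5 := counter=3 r=(3,0,3) succ=(0,0,2) retry=(0,0,0)
step 6 (Q LOAD): counter=3 r=(3,3,3) succ=(0,0,2) retry=(0,0,0)
step 7 (Q CAS): counter=4 r=(3,3,3) succ=(0,1,2) retry=(0,0,0)
step 8 (P CAS): counter=4 r=(3,3,3) succ=(0,1,2) retry=(1,0,0)
step 9 (Q LOAD): counter=4 r=(3,4,3) succ=(0,1,2) retry=(1,0,0)
step 10 (P LOAD): counter=4 r=(4,4,3) succ=(0,1,2) retry=(1,0,0)
step 11 (P CAS): counter=5 r=(4,4,3) succ=(1,1,2) retry=(1,0,0)
step 12 (Q CAS): counter=5 r=(4,4,3) succ=(1,1,2) retry=(1,1,0)
step 13 (P LOAD): counter=5 r=(5,4,3) succ=(1,1,2) retry=(1,1,0)
step 14 (Q LOAD): counter=5 r=(5,5,3) succ=(1,1,2) retry=(1,1,0)
step 15 (Q CAS): counter=6 r=(5,5,3) succ=(1,2,2) retry=(1,1,0)
step 16 (P CAS): counter=6 r=(5,5,3) succ=(1,2,2) retry=(2,1,0)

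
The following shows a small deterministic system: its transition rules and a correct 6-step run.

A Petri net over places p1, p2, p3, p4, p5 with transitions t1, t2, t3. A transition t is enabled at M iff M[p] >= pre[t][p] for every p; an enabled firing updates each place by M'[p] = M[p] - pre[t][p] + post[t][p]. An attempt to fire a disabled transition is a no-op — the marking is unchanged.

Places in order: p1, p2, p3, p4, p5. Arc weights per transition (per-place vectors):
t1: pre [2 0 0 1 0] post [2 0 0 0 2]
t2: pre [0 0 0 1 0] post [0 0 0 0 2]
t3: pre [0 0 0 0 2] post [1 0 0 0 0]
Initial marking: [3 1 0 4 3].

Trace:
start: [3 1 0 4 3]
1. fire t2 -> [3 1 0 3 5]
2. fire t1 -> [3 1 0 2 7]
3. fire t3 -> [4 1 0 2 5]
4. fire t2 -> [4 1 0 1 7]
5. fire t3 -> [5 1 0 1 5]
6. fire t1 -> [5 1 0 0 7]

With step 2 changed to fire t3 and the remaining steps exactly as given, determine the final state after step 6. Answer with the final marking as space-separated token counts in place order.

(re-executing from step 2 with the substitution; state before step 2: [3 1 0 3 5])
2. fire t3 -> [4 1 0 3 3]
3. fire t3 -> [5 1 0 3 1]
4. fire t2 -> [5 1 0 2 3]
5. fire t3 -> [6 1 0 2 1]
6. fire t1 -> [6 1 0 1 3]

6 1 0 1 3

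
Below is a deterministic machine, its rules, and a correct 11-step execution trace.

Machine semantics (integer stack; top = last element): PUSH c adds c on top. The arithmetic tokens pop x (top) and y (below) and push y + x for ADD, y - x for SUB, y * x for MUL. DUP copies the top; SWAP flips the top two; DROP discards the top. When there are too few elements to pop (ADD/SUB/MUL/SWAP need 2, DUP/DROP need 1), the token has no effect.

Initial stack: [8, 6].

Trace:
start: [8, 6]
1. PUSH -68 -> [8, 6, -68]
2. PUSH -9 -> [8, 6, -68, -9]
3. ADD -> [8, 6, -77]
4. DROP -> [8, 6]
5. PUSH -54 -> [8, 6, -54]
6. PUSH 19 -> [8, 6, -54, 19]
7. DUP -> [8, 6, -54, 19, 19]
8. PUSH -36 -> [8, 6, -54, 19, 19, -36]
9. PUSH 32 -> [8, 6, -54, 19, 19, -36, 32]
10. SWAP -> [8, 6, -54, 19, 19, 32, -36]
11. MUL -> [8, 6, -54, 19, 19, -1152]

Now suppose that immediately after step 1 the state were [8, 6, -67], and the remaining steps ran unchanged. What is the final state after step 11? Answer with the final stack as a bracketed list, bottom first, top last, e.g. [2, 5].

state after step 1 := [8, 6, -67]
2. PUSH -9 -> [8, 6, -67, -9]
3. ADD -> [8, 6, -76]
4. DROP -> [8, 6]
5. PUSH -54 -> [8, 6, -54]
6. PUSH 19 -> [8, 6, -54, 19]
7. DUP -> [8, 6, -54, 19, 19]
8. PUSH -36 -> [8, 6, -54, 19, 19, -36]
9. PUSH 32 -> [8, 6, -54, 19, 19, -36, 32]
10. SWAP -> [8, 6, -54, 19, 19, 32, -36]
11. MUL -> [8, 6, -54, 19, 19, -1152]

[8, 6, -54, 19, 19, -1152]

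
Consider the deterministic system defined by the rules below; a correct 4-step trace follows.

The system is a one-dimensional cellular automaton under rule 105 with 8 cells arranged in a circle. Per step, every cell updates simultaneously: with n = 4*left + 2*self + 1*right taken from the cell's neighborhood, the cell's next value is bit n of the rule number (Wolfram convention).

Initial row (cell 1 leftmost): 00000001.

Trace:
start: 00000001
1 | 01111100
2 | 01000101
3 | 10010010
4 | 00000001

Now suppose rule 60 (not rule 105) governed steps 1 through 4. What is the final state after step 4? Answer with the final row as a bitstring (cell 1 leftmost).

00010001

(re-executing steps 1..4 under rule 60; state before step 1: 00000001)
1 | 10000001
2 | 01000001
3 | 11100001
4 | 00010001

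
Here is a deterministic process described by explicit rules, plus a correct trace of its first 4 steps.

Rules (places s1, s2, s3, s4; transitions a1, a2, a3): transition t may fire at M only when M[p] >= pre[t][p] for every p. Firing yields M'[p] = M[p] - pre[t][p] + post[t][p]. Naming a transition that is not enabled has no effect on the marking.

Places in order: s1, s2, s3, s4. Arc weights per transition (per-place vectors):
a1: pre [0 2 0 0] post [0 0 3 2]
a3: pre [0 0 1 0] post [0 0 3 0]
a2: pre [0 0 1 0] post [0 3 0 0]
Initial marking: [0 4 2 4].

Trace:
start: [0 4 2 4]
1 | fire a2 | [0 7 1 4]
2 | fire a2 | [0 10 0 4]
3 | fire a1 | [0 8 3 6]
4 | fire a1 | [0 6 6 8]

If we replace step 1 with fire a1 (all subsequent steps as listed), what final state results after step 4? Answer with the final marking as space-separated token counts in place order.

(re-executing from step 1 with the substitution; state before step 1: [0 4 2 4])
1 | fire a1 | [0 2 5 6]
2 | fire a2 | [0 5 4 6]
3 | fire a1 | [0 3 7 8]
4 | fire a1 | [0 1 10 10]

0 1 10 10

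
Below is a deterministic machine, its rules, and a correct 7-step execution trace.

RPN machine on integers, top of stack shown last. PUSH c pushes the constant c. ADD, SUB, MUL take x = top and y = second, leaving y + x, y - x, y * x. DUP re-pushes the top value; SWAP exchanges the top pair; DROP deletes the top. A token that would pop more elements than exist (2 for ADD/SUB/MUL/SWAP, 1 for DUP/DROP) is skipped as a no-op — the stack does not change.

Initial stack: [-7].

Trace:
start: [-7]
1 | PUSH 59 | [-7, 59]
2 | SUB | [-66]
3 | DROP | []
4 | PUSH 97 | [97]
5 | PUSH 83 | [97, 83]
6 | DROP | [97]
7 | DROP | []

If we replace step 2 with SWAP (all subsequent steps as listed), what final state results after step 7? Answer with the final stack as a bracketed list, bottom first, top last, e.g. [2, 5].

(re-executing from step 2 with the substitution; state before step 2: [-7, 59])
2 | SWAP | [59, -7]
3 | DROP | [59]
4 | PUSH 97 | [59, 97]
5 | PUSH 83 | [59, 97, 83]
6 | DROP | [59, 97]
7 | DROP | [59]

[59]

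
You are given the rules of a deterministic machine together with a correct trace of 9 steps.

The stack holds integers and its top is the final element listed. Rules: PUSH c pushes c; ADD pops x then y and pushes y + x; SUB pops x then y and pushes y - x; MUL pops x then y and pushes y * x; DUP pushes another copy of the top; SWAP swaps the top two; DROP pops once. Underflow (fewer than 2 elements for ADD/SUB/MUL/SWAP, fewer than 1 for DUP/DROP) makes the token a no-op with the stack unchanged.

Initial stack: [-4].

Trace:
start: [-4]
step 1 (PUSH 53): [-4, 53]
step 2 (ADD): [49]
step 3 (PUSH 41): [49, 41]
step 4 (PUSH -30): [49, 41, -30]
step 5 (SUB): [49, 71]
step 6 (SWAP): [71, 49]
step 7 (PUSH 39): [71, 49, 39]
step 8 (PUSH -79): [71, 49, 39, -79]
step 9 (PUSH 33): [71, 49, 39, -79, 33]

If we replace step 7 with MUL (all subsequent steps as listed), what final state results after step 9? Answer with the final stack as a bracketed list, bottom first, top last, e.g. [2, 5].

[3479, -79, 33]

(re-executing from step 7 with the substitution; state before step 7: [71, 49])
step 7 (MUL): [3479]
step 8 (PUSH -79): [3479, -79]
step 9 (PUSH 33): [3479, -79, 33]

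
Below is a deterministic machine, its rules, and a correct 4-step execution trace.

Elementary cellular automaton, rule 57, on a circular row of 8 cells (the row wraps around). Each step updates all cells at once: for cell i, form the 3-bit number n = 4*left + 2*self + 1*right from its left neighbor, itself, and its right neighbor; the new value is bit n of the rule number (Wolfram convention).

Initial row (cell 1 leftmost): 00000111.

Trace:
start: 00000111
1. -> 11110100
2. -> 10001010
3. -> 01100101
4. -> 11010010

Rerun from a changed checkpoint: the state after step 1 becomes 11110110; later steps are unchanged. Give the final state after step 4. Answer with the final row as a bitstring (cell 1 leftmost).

state after step 1 := 11110110
2. -> 10001101
3. -> 01101011
4. -> 11010110

11010110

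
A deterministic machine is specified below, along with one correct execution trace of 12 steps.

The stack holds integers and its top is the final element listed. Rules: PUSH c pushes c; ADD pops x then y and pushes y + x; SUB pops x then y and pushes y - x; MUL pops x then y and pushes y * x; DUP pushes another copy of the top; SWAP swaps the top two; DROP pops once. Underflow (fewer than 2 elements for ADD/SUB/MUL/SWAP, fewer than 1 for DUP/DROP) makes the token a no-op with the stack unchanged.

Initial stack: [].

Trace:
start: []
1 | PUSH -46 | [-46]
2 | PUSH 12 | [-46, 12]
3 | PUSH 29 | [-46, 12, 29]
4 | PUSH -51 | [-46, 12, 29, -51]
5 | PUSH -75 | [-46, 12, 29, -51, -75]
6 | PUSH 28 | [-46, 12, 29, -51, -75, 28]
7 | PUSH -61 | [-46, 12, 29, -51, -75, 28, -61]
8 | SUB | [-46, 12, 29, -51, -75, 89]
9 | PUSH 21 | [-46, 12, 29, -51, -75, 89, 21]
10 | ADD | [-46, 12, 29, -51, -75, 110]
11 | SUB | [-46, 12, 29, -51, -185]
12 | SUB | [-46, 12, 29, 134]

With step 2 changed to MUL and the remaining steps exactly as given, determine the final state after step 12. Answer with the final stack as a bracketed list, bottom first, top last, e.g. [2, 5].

(re-executing from step 2 with the substitution; state before step 2: [-46])
2 | MUL | [-46]
3 | PUSH 29 | [-46, 29]
4 | PUSH -51 | [-46, 29, -51]
5 | PUSH -75 | [-46, 29, -51, -75]
6 | PUSH 28 | [-46, 29, -51, -75, 28]
7 | PUSH -61 | [-46, 29, -51, -75, 28, -61]
8 | SUB | [-46, 29, -51, -75, 89]
9 | PUSH 21 | [-46, 29, -51, -75, 89, 21]
10 | ADD | [-46, 29, -51, -75, 110]
11 | SUB | [-46, 29, -51, -185]
12 | SUB | [-46, 29, 134]

[-46, 29, 134]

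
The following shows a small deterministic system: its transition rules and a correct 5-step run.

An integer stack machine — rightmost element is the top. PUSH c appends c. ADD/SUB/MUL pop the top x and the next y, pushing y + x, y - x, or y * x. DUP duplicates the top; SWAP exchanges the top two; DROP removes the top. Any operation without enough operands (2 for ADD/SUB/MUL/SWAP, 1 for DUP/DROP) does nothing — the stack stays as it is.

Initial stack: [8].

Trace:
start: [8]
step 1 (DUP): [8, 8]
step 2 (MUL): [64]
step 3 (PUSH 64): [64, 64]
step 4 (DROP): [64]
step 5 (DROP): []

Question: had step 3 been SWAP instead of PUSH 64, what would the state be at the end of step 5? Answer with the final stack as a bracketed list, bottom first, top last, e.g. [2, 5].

(re-executing from step 3 with the substitution; state before step 3: [64])
step 3 (SWAP): [64]
step 4 (DROP): []
step 5 (DROP): []

[]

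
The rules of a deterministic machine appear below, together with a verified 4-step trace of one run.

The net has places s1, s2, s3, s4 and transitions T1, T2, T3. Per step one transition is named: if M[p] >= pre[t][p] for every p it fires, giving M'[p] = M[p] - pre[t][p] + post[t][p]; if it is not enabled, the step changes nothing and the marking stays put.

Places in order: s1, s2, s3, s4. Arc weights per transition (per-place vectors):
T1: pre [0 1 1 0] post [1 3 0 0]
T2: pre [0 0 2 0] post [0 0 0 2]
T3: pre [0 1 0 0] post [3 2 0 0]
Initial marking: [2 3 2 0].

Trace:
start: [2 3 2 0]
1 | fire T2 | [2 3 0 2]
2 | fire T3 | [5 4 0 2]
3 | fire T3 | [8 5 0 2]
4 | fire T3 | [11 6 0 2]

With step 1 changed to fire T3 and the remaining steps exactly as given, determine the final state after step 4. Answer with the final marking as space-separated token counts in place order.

(re-executing from step 1 with the substitution; state before step 1: [2 3 2 0])
1 | fire T3 | [5 4 2 0]
2 | fire T3 | [8 5 2 0]
3 | fire T3 | [11 6 2 0]
4 | fire T3 | [14 7 2 0]

14 7 2 0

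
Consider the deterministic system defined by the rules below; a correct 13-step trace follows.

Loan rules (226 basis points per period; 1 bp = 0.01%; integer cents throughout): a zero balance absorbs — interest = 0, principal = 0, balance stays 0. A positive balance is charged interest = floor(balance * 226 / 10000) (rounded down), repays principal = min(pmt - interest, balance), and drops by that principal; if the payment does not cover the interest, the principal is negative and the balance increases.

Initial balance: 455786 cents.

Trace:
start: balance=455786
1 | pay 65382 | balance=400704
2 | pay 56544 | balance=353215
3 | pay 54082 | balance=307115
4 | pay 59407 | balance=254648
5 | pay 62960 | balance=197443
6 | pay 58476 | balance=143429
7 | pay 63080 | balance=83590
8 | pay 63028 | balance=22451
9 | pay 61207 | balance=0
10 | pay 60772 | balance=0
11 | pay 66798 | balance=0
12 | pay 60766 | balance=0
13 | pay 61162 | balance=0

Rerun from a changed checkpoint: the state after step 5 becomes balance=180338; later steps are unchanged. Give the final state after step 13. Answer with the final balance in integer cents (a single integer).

state after step 5 := balance=180338
6 | pay 58476 | balance=125937
7 | pay 63080 | balance=65703
8 | pay 63028 | balance=4159
9 | pay 61207 | balance=0
10 | pay 60772 | balance=0
11 | pay 66798 | balance=0
12 | pay 60766 | balance=0
13 | pay 61162 | balance=0

0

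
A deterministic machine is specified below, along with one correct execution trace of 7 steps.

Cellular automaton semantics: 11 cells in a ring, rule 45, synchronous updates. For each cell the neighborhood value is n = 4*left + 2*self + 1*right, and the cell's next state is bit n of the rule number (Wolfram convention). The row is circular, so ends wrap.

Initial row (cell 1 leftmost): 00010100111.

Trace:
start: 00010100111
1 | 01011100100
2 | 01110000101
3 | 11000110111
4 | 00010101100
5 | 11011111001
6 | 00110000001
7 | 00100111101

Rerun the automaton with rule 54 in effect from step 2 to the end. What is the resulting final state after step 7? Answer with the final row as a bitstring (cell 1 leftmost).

(re-executing steps 2..7 under rule 54; state before step 2: 01011100100)
2 | 11100011110
3 | 00010100001
4 | 10111110011
5 | 01000001100
6 | 11100010010
7 | 00010111111

00010111111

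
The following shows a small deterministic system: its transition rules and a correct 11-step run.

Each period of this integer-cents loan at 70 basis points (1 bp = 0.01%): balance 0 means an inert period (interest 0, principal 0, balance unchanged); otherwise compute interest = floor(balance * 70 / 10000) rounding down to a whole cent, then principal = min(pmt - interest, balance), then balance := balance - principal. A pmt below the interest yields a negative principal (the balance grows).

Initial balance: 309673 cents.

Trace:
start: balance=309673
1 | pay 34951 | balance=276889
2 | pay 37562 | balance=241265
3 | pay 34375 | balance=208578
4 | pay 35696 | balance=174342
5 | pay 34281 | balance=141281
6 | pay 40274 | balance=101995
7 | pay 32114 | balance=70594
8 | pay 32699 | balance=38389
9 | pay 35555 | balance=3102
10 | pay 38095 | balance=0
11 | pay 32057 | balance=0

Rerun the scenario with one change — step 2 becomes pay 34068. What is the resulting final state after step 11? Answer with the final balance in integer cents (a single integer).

0

(re-executing from step 2 with the substitution; state before step 2: balance=276889)
2 | pay 34068 | balance=244759
3 | pay 34375 | balance=212097
4 | pay 35696 | balance=177885
5 | pay 34281 | balance=144849
6 | pay 40274 | balance=105588
7 | pay 32114 | balance=74213
8 | pay 32699 | balance=42033
9 | pay 35555 | balance=6772
10 | pay 38095 | balance=0
11 | pay 32057 | balance=0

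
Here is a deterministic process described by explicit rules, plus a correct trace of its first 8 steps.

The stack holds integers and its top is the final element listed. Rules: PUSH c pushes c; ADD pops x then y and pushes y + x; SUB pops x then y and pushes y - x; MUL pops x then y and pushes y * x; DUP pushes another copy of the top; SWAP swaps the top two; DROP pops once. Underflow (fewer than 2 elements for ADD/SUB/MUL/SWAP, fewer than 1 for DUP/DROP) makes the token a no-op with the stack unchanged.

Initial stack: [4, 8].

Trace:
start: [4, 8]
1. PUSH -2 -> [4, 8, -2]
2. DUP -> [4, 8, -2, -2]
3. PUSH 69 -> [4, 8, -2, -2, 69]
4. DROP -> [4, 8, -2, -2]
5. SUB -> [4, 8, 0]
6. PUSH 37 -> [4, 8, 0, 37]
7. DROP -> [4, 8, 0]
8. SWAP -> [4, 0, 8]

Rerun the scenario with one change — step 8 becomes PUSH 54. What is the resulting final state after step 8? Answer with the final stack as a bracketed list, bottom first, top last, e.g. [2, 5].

(re-executing from step 8 with the substitution; state before step 8: [4, 8, 0])
8. PUSH 54 -> [4, 8, 0, 54]

[4, 8, 0, 54]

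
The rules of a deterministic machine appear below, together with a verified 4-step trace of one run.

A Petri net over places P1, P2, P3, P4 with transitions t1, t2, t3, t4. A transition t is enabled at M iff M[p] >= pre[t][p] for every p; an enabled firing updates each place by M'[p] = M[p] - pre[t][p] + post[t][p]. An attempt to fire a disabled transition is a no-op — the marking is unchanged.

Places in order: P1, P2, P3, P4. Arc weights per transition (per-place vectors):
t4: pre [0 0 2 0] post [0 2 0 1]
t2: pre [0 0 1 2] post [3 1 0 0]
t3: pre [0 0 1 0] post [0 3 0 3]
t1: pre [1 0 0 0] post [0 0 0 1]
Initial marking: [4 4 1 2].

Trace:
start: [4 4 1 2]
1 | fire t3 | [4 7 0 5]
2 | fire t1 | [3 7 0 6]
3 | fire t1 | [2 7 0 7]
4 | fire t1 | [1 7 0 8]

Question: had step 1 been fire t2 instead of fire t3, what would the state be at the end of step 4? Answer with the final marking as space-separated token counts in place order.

(re-executing from step 1 with the substitution; state before step 1: [4 4 1 2])
1 | fire t2 | [7 5 0 0]
2 | fire t1 | [6 5 0 1]
3 | fire t1 | [5 5 0 2]
4 | fire t1 | [4 5 0 3]

4 5 0 3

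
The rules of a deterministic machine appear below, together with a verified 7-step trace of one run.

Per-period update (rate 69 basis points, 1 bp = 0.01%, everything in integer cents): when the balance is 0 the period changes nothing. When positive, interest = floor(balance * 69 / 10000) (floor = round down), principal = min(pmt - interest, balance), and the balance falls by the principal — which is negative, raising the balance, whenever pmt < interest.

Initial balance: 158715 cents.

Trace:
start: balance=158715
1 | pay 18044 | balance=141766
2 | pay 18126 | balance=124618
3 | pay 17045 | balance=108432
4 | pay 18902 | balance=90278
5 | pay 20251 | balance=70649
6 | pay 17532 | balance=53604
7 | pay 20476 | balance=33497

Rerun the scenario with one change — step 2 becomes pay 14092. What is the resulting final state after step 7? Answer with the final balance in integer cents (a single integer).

37673

(re-executing from step 2 with the substitution; state before step 2: balance=141766)
2 | pay 14092 | balance=128652
3 | pay 17045 | balance=112494
4 | pay 18902 | balance=94368
5 | pay 20251 | balance=74768
6 | pay 17532 | balance=57751
7 | pay 20476 | balance=37673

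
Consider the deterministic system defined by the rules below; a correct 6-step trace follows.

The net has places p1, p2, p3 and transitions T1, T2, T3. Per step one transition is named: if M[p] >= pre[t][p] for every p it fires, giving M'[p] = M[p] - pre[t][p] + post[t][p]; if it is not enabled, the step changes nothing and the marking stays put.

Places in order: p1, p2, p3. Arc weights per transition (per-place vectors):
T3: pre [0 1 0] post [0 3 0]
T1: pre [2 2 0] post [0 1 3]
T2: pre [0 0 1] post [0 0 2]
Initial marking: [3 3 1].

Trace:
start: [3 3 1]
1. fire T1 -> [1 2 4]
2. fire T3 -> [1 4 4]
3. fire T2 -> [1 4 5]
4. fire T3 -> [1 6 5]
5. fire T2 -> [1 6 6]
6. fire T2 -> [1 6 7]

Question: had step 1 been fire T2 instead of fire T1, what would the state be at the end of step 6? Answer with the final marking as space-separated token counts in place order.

3 7 5

(re-executing from step 1 with the substitution; state before step 1: [3 3 1])
1. fire T2 -> [3 3 2]
2. fire T3 -> [3 5 2]
3. fire T2 -> [3 5 3]
4. fire T3 -> [3 7 3]
5. fire T2 -> [3 7 4]
6. fire T2 -> [3 7 5]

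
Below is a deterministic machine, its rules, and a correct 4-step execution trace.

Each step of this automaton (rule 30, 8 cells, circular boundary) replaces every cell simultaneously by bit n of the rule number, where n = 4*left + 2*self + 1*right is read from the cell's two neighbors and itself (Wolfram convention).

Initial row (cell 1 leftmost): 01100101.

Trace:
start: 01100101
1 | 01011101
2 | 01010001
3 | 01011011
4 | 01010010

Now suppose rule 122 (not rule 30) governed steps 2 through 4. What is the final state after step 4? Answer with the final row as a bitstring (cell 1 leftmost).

11000001

(re-executing steps 2..4 under rule 122; state before step 2: 01011101)
2 | 10110110
3 | 01111111
4 | 11000001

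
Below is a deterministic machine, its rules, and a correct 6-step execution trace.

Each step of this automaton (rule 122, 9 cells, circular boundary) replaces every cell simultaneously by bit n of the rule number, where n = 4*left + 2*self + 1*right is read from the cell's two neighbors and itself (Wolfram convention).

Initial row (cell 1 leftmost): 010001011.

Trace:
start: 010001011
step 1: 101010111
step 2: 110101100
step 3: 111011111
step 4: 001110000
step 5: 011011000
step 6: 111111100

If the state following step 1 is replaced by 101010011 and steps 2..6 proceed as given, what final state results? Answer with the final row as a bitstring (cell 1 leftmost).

111100111

state after step 1 := 101010011
step 2: 110101110
step 3: 111011011
step 4: 001111110
step 5: 011000011
step 6: 111100111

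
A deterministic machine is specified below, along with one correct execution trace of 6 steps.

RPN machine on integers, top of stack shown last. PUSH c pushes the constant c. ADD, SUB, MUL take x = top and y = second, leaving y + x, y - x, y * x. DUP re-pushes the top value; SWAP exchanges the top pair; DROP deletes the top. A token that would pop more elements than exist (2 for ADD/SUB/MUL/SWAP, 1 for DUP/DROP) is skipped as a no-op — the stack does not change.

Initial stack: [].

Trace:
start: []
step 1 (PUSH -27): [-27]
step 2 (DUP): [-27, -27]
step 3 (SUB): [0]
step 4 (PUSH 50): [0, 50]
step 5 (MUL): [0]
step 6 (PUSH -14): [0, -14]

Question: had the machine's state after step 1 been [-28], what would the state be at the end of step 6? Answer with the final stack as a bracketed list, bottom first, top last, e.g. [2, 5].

state after step 1 := [-28]
step 2 (DUP): [-28, -28]
step 3 (SUB): [0]
step 4 (PUSH 50): [0, 50]
step 5 (MUL): [0]
step 6 (PUSH -14): [0, -14]

[0, -14]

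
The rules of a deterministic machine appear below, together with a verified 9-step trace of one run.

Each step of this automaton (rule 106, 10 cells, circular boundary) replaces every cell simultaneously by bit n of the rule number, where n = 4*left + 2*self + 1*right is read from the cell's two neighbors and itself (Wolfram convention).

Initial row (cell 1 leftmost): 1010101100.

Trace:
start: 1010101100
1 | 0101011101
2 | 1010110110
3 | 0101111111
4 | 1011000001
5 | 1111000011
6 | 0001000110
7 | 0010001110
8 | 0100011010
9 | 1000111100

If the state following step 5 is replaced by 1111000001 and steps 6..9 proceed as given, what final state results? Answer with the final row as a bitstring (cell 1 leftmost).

1000011110

state after step 5 := 1111000001
6 | 0001000011
7 | 0010000111
8 | 0100001101
9 | 1000011110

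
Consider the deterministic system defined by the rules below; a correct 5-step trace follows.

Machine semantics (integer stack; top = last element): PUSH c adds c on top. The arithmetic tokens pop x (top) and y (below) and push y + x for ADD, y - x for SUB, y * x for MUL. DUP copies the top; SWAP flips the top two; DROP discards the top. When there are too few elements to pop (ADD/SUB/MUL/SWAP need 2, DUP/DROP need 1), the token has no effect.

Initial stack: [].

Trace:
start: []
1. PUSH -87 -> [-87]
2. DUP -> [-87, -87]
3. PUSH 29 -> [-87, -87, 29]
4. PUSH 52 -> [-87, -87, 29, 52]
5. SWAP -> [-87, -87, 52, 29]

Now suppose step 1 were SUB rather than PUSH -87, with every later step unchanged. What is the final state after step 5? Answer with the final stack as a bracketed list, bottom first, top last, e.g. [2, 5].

(re-executing from step 1 with the substitution; state before step 1: [])
1. SUB -> []
2. DUP -> []
3. PUSH 29 -> [29]
4. PUSH 52 -> [29, 52]
5. SWAP -> [52, 29]

[52, 29]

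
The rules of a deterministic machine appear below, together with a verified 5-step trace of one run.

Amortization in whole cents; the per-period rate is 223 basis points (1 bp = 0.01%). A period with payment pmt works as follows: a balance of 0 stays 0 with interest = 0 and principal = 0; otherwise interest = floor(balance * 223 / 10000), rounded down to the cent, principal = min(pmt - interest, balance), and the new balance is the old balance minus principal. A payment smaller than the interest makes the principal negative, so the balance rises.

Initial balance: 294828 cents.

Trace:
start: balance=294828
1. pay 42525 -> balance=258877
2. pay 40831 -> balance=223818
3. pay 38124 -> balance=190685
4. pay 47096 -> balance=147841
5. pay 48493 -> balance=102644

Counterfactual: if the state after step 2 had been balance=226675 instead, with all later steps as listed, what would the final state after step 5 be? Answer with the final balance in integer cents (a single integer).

105696

state after step 2 := balance=226675
3. pay 38124 -> balance=193605
4. pay 47096 -> balance=150826
5. pay 48493 -> balance=105696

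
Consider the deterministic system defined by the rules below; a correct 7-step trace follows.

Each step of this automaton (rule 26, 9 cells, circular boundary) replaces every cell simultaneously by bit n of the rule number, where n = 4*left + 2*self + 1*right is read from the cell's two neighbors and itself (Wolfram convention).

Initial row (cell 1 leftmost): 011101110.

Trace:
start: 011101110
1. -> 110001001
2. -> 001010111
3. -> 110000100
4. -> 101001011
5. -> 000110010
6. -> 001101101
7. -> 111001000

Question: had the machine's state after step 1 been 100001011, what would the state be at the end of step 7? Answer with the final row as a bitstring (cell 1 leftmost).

state after step 1 := 100001011
2. -> 010010010
3. -> 101101101
4. -> 001001001
5. -> 110110110
6. -> 100100100
7. -> 011011011

011011011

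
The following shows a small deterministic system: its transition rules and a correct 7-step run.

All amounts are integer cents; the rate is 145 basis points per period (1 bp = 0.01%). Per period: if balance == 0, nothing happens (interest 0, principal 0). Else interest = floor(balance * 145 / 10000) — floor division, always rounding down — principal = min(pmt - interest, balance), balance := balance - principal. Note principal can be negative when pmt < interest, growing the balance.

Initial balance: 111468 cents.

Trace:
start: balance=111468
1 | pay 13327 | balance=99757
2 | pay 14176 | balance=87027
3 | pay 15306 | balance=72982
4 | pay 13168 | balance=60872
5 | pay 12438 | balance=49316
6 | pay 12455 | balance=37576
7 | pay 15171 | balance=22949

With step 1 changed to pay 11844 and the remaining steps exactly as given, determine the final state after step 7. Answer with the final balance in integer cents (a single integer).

(re-executing from step 1 with the substitution; state before step 1: balance=111468)
1 | pay 11844 | balance=101240
2 | pay 14176 | balance=88531
3 | pay 15306 | balance=74508
4 | pay 13168 | balance=62420
5 | pay 12438 | balance=50887
6 | pay 12455 | balance=39169
7 | pay 15171 | balance=24565

24565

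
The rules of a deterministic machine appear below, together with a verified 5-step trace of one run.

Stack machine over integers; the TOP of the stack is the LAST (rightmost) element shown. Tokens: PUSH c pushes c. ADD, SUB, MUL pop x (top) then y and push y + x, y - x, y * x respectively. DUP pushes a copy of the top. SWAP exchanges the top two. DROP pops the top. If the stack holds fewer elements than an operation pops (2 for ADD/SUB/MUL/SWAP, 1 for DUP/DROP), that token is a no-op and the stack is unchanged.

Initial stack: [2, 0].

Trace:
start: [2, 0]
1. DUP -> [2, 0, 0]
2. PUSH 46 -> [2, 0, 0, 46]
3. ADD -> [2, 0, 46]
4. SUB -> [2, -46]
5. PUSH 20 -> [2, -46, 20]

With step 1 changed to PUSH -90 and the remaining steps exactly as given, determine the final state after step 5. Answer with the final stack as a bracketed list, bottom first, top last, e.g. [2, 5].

[2, 44, 20]

(re-executing from step 1 with the substitution; state before step 1: [2, 0])
1. PUSH -90 -> [2, 0, -90]
2. PUSH 46 -> [2, 0, -90, 46]
3. ADD -> [2, 0, -44]
4. SUB -> [2, 44]
5. PUSH 20 -> [2, 44, 20]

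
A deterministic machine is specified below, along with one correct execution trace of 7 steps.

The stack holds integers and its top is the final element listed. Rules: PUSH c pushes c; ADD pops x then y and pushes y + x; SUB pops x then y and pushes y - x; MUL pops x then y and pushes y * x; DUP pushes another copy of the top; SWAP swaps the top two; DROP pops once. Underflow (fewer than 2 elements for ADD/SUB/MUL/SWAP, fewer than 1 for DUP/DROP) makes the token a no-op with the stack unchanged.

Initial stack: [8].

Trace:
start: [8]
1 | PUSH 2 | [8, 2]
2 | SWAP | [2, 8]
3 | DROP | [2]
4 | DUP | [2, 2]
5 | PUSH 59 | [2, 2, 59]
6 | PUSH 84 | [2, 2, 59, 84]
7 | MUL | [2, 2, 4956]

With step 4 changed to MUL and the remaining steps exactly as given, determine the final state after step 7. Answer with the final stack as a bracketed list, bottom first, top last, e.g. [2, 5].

(re-executing from step 4 with the substitution; state before step 4: [2])
4 | MUL | [2]
5 | PUSH 59 | [2, 59]
6 | PUSH 84 | [2, 59, 84]
7 | MUL | [2, 4956]

[2, 4956]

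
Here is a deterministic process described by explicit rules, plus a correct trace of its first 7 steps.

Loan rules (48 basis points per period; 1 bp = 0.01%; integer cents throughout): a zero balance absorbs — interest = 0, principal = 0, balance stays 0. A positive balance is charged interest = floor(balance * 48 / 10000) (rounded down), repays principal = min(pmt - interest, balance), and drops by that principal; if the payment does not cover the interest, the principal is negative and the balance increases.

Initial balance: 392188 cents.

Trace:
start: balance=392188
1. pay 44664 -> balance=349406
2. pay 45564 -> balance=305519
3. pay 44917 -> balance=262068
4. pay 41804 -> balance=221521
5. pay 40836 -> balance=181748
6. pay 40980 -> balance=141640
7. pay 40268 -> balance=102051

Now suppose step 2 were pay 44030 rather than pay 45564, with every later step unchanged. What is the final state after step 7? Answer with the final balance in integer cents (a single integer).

103622

(re-executing from step 2 with the substitution; state before step 2: balance=349406)
2. pay 44030 -> balance=307053
3. pay 44917 -> balance=263609
4. pay 41804 -> balance=223070
5. pay 40836 -> balance=183304
6. pay 40980 -> balance=143203
7. pay 40268 -> balance=103622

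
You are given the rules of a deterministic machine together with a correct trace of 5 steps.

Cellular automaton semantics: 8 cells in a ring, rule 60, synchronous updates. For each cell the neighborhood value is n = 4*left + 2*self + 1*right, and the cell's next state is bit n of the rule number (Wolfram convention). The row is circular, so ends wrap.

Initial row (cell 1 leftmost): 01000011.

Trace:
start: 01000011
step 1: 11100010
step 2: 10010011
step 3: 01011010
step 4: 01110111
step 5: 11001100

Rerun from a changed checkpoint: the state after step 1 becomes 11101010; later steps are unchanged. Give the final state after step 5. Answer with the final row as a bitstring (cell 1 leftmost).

state after step 1 := 11101010
step 2: 10011111
step 3: 01010000
step 4: 01111000
step 5: 01000100

01000100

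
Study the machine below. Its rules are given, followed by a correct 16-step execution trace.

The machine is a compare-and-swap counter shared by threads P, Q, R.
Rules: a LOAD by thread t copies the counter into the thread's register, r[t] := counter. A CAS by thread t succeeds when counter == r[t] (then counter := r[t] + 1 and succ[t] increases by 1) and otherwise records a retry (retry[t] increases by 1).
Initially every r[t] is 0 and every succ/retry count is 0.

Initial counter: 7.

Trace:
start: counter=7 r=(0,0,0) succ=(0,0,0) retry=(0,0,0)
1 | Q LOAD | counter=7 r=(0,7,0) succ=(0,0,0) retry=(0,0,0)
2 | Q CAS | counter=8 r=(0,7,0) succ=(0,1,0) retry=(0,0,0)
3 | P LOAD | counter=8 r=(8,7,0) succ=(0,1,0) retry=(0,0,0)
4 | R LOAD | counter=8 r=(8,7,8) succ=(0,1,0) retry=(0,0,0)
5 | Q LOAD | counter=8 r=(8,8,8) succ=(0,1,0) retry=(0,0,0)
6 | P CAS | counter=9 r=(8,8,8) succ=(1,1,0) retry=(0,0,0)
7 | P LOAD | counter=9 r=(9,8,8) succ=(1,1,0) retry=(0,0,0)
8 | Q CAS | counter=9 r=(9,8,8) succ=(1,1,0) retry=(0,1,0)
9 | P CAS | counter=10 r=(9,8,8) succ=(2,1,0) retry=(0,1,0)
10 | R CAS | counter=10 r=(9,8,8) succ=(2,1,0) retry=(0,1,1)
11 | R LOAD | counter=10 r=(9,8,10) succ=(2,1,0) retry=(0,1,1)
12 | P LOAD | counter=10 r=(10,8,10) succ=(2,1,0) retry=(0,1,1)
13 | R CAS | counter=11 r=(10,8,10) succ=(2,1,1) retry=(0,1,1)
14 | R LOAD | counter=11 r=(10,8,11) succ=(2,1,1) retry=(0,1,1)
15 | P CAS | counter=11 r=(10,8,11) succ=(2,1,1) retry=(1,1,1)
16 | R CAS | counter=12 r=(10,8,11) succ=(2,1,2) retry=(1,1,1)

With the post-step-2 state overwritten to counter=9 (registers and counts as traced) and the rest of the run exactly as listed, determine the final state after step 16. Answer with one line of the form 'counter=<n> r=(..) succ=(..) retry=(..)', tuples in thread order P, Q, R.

counter=13 r=(11,9,12) succ=(2,1,2) retry=(1,1,1)

state after step 2 := counter=9 r=(0,7,0) succ=(0,1,0) retry=(0,0,0)
3 | P LOAD | counter=9 r=(9,7,0) succ=(0,1,0) retry=(0,0,0)
4 | R LOAD | counter=9 r=(9,7,9) succ=(0,1,0) retry=(0,0,0)
5 | Q LOAD | counter=9 r=(9,9,9) succ=(0,1,0) retry=(0,0,0)
6 | P CAS | counter=10 r=(9,9,9) succ=(1,1,0) retry=(0,0,0)
7 | P LOAD | counter=10 r=(10,9,9) succ=(1,1,0) retry=(0,0,0)
8 | Q CAS | counter=10 r=(10,9,9) succ=(1,1,0) retry=(0,1,0)
9 | P CAS | counter=11 r=(10,9,9) succ=(2,1,0) retry=(0,1,0)
10 | R CAS | counter=11 r=(10,9,9) succ=(2,1,0) retry=(0,1,1)
11 | R LOAD | counter=11 r=(10,9,11) succ=(2,1,0) retry=(0,1,1)
12 | P LOAD | counter=11 r=(11,9,11) succ=(2,1,0) retry=(0,1,1)
13 | R CAS | counter=12 r=(11,9,11) succ=(2,1,1) retry=(0,1,1)
14 | R LOAD | counter=12 r=(11,9,12) succ=(2,1,1) retry=(0,1,1)
15 | P CAS | counter=12 r=(11,9,12) succ=(2,1,1) retry=(1,1,1)
16 | R CAS | counter=13 r=(11,9,12) succ=(2,1,2) retry=(1,1,1)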